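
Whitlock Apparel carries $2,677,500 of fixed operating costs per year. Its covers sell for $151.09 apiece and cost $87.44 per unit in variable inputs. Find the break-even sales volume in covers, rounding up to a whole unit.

42,066 covers

Contribution margin per unit = $151.09 − $87.44 = $63.65.
Break-even volume = fixed costs ÷ CM per unit = $2,677,500 ÷ $63.65 = 42,065.99, so 42,066 covers.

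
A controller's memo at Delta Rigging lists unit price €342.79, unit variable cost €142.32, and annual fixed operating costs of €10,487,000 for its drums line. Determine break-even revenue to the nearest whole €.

€17,932,053

CM per unit = €342.79 − €142.32 = €200.47; CM ratio = €200.47 / €342.79 = 0.5848.
Break-even sales = FC ÷ CM ratio = €10,487,000 × €342.79 / €200.47 = €17,932,053.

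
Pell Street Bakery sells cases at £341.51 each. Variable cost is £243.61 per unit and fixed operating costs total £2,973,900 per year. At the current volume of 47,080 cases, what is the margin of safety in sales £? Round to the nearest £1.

£5,704,270

Unit CM = price − variable cost = £341.51 − £243.61 = £97.90. Break-even units = £2,973,900 ÷ £97.90 = 30,376.92; break-even revenue = 30,376.92 × £341.51 = £10,374,020.32.
Actual sales revenue = 47,080 × £341.51 = £16,078,290.80.
Margin of safety = £16,078,290.80 − £10,374,020.32 = £5,704,270.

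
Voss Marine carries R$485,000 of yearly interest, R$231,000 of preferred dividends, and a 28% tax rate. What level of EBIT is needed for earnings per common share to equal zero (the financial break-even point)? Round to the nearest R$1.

R$805,833

Preferred dividends are paid after tax, so their pre-tax equivalent is R$231,000 ÷ (1 − 0.28) = R$320,833.33.
EPS = 0 when EBIT covers interest plus the pre-tax preferred burden: R$485,000 + R$320,833.33 = R$805,833.33.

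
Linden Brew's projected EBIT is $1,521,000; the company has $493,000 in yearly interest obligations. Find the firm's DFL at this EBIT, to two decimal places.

1.48

Interest = $493,000.00.
Degree of financial leverage = EBIT / (EBIT − interest) = $1,521,000 / $1,028,000.00 = 1.4796.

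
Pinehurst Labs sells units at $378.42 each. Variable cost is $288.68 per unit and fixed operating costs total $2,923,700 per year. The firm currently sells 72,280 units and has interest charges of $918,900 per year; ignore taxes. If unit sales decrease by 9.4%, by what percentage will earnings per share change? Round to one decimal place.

-23.1%

At 72,280 units, contribution = 72,280 × $89.74 = $6,486,407.20.
EBIT = $6,486,407.20 − $2,923,700 = $3,562,707.20.
Interest = $918,900.00, so EBIT − I = $2,643,807.20.
DCL = total CM / (EBIT − I) = $6,486,407.20 / $2,643,807.20 = 2.4534.
EPS therefore changes by 2.4534 × (-9.4%) = -23.1%.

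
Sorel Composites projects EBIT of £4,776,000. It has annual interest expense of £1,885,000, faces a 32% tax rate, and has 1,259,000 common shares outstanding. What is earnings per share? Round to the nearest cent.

Interest = £1,885,000.00, so EBT = £4,776,000 − £1,885,000.00 = £2,891,000.00.
After tax at 32%: net income = £2,891,000.00 × 0.68 = £1,965,880.00.
EPS = £1,965,880.00 ÷ 1,259,000 = £1.56.

£1.56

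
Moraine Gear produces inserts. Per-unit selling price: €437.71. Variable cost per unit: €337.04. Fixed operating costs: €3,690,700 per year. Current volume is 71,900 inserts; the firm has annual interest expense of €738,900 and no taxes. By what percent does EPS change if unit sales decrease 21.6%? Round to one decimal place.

At 71,900 units, contribution = 71,900 × €100.67 = €7,238,173.00.
EBIT = €7,238,173.00 − €3,690,700 = €3,547,473.00.
Interest = €738,900.00, so EBIT − I = €2,808,573.00.
DCL = total CM / (EBIT − I) = €7,238,173.00 / €2,808,573.00 = 2.5772.
EPS therefore changes by 2.5772 × (-21.6%) = -55.7%.

-55.7%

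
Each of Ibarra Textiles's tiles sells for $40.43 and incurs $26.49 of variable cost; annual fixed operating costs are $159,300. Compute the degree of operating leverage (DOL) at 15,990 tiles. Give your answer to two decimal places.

3.50

Contribution at this volume is 15,990 × $13.94 = $222,900.60.
Subtracting fixed costs: EBIT = $222,900.60 − $159,300 = $63,600.60.
So DOL = total CM / EBIT = $222,900.60 / $63,600.60 = 3.5047.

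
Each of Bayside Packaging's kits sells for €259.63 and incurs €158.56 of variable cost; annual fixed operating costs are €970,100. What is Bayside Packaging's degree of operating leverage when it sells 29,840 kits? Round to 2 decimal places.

At 29,840 units, contribution = 29,840 × €101.07 = €3,015,928.80.
EBIT = €3,015,928.80 − €970,100 = €2,045,828.80.
DOL = contribution ÷ EBIT = €3,015,928.80 ÷ €2,045,828.80 = 1.4742.

1.47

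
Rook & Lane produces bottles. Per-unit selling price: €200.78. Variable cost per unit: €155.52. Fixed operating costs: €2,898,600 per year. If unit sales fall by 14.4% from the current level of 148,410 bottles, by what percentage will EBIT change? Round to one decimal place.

Contribution at this volume is 148,410 × €45.26 = €6,717,036.60.
EBIT = €6,717,036.60 − €2,898,600 = €3,818,436.60.
So DOL = total CM / EBIT = €6,717,036.60 / €3,818,436.60 = 1.7591.
Operating income changes by 1.7591 × -14.4% = -25.3%.

-25.3%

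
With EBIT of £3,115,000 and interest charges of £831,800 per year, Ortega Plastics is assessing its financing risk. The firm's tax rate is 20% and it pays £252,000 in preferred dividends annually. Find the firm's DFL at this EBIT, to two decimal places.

1.58

Annual interest charges come to £831,800.00.
Pre-tax preferred-dividend burden = £252,000 ÷ (1 − 0.20) = £315,000.00.
DFL = EBIT ÷ [EBIT − I − D_p/(1−t)] = £3,115,000 ÷ [£3,115,000 − £831,800.00 − £315,000.00] = £3,115,000 ÷ £1,968,200.00 = 1.5827.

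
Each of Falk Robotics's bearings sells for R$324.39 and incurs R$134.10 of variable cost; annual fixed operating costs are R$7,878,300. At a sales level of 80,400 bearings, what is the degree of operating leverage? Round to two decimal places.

2.06

Contribution at this volume is 80,400 × R$190.29 = R$15,299,316.00.
EBIT = R$15,299,316.00 − R$7,878,300 = R$7,421,016.00.
DOL = contribution ÷ EBIT = R$15,299,316.00 ÷ R$7,421,016.00 = 2.0616.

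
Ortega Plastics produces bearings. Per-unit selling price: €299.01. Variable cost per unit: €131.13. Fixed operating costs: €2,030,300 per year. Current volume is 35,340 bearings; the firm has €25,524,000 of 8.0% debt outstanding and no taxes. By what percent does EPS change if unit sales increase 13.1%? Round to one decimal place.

+41.8%

Total contribution margin = 35,340 × €167.88 = €5,932,879.20.
Operating income = contribution − fixed costs = €5,932,879.20 − €2,030,300 = €3,902,579.20.
After interest of €2,041,920.00, pre-tax earnings = €1,860,659.20.
DCL = total CM / (EBIT − I) = €5,932,879.20 / €1,860,659.20 = 3.1886.
EPS therefore changes by 3.1886 × (+13.1%) = +41.8%.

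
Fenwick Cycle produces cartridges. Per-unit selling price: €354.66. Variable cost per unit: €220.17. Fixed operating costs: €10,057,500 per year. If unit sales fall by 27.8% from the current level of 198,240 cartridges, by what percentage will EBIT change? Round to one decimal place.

-44.6%

Contribution at this volume is 198,240 × €134.49 = €26,661,297.60.
EBIT = €26,661,297.60 − €10,057,500 = €16,603,797.60.
Degree of operating leverage = €26,661,297.60 / €16,603,797.60 = 1.6057.
So EBIT moves 1.6057 × (-27.8%) = -44.6%.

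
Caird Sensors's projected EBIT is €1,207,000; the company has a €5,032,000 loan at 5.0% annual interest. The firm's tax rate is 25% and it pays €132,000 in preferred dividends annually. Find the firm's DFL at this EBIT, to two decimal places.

1.55

Interest = €251,600.00.
Preferred dividends grossed up pre-tax: €132,000 / (1 − 0.25) = €176,000.00.
DFL = EBIT ÷ [EBIT − I − D_p/(1−t)] = €1,207,000 ÷ [€1,207,000 − €251,600.00 − €176,000.00] = €1,207,000 ÷ €779,400.00 = 1.5486.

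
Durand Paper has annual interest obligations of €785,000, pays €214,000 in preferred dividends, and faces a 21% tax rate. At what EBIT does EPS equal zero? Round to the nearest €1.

€1,055,886

Preferred dividends are paid after tax, so their pre-tax equivalent is €214,000 ÷ (1 − 0.21) = €270,886.08.
Financial break-even EBIT = interest + D_p ÷ (1 − t) = €785,000 + €270,886.08 = €1,055,886.08.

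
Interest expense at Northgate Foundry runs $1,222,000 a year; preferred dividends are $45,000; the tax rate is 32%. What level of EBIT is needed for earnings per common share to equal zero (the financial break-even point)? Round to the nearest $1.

Grossing the preferred dividend up to pre-tax terms: $45,000 / (1 − 0.32) = $66,176.47.
EPS = 0 when EBIT covers interest plus the pre-tax preferred burden: $1,222,000 + $66,176.47 = $1,288,176.47.

$1,288,176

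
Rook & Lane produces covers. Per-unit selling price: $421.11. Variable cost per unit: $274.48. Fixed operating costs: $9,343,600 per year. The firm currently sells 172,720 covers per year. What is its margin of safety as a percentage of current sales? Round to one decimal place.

Unit CM = price − variable cost = $421.11 − $274.48 = $146.63. Break-even units = $9,343,600 ÷ $146.63 = 63,722.29; break-even revenue = 63,722.29 × $421.11 = $26,834,095.31.
Current sales = 172,720 × $421.11 = $72,734,119.20.
Margin of safety = ($72,734,119.20 − $26,834,095.31) ÷ $72,734,119.20 = 63.1%.

63.1%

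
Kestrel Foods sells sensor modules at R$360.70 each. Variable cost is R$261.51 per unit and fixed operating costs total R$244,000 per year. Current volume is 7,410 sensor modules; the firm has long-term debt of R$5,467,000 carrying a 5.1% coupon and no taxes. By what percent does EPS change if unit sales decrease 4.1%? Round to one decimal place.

At 7,410 units, contribution = 7,410 × R$99.19 = R$734,997.90.
Subtracting fixed costs: EBIT = R$734,997.90 − R$244,000 = R$490,997.90.
Interest = R$278,817.00, so EBIT − I = R$212,180.90.
DCL = total CM / (EBIT − I) = R$734,997.90 / R$212,180.90 = 3.4640.
EPS therefore changes by 3.4640 × (-4.1%) = -14.2%.

-14.2%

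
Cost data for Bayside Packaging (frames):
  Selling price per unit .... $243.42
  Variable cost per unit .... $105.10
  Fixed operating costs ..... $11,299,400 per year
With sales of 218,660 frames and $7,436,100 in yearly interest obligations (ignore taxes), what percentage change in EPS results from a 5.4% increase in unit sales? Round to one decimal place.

Contribution at this volume is 218,660 × $138.32 = $30,245,051.20.
EBIT = $30,245,051.20 − $11,299,400 = $18,945,651.20.
After interest of $7,436,100.00, pre-tax earnings = $11,509,551.20.
DCL = total CM / (EBIT − I) = $30,245,051.20 / $11,509,551.20 = 2.6278.
%ΔEPS = DCL × %ΔSales = 2.6278 × +5.4% = +14.2%.

+14.2%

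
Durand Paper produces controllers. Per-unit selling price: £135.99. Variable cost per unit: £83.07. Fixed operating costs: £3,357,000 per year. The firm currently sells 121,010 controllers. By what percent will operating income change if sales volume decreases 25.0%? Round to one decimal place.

-52.5%

Contribution at this volume is 121,010 × £52.92 = £6,403,849.20.
Operating income = contribution − fixed costs = £6,403,849.20 − £3,357,000 = £3,046,849.20.
DOL = contribution ÷ EBIT = £6,403,849.20 ÷ £3,046,849.20 = 2.1018.
Operating income changes by 2.1018 × -25.0% = -52.5%.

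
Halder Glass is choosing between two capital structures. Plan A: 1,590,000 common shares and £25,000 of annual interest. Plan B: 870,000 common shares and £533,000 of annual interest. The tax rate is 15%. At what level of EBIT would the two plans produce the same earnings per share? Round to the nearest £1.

£1,146,833

Set EPS_A = EPS_B: (EBIT − £25,000)(1 − 0.15) ÷ 1,590,000 = (EBIT − £533,000)(1 − 0.15) ÷ 870,000.
The (1 − t) factor cancels: (EBIT − 25,000) × 870,000 = (EBIT − 533,000) × 1,590,000.
EBIT × (1,590,000 − 870,000) = 533,000 × 1,590,000 − 25,000 × 870,000 = 825,720,000,000, so EBIT = 825,720,000,000 ÷ 720,000 = 1,146,833.33.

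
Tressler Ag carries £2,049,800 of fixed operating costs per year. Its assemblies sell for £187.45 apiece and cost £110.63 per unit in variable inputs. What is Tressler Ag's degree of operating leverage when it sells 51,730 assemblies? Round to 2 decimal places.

2.07

Total contribution margin = 51,730 × £76.82 = £3,973,898.60.
Subtracting fixed costs: EBIT = £3,973,898.60 − £2,049,800 = £1,924,098.60.
DOL = contribution ÷ EBIT = £3,973,898.60 ÷ £1,924,098.60 = 2.0653.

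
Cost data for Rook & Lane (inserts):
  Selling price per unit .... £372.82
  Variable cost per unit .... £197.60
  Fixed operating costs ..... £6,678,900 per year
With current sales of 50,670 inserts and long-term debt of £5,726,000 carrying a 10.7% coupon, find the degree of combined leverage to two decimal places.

At 50,670 units, contribution = 50,670 × £175.22 = £8,878,397.40.
Operating income = contribution − fixed costs = £8,878,397.40 − £6,678,900 = £2,199,497.40. Interest = £612,682.00, so EBIT − I = £1,586,815.40.
Degree of total leverage = total CM / (EBIT − interest) = £8,878,397.40 / £1,586,815.40 = 5.5951.

5.60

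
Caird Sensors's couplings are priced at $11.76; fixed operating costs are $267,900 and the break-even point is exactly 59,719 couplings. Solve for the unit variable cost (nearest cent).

$7.27

At break-even, FC = Q × (P − VC), so P − VC = $267,900 ÷ 59,719 = $4.4860.
Variable cost per unit = $11.76 − $4.4860 = $7.27.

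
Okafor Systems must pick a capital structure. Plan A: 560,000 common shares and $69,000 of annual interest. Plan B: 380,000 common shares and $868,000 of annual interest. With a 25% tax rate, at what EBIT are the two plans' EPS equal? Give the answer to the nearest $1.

$2,554,778

Set EPS_A = EPS_B: (EBIT − $69,000)(1 − 0.25) ÷ 560,000 = (EBIT − $868,000)(1 − 0.25) ÷ 380,000.
The (1 − t) factor cancels: (EBIT − 69,000) × 380,000 = (EBIT − 868,000) × 560,000.
EBIT × (560,000 − 380,000) = 868,000 × 560,000 − 69,000 × 380,000 = 459,860,000,000, so EBIT = 459,860,000,000 ÷ 180,000 = 2,554,777.78.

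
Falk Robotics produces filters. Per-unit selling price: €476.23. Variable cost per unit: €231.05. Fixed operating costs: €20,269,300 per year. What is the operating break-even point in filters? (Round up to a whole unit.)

Each unit contributes €476.23 − €231.05 = €245.18.
Break-even Q = €20,269,300 / €245.18 = 82,671.10 → 82,672 filters.

82,672 filters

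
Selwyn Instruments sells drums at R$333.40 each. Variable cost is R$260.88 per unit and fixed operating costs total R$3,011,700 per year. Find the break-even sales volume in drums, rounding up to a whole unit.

Each unit contributes R$333.40 − R$260.88 = R$72.52.
Units to break even: R$3,011,700 ÷ R$72.52 = 41,529.23, rounded up to 41,530.

41,530 drums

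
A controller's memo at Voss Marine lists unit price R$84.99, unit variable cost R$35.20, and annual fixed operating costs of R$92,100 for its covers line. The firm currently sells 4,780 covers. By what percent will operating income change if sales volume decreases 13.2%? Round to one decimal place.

-21.5%

Contribution at this volume is 4,780 × R$49.79 = R$237,996.20.
Operating income = contribution − fixed costs = R$237,996.20 − R$92,100 = R$145,896.20.
So DOL = total CM / EBIT = R$237,996.20 / R$145,896.20 = 1.6313.
Operating income changes by 1.6313 × -13.2% = -21.5%.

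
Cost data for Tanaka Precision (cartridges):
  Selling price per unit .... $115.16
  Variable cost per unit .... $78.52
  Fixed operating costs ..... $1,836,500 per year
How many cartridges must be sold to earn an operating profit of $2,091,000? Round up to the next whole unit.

107,192 cartridges

Contribution margin per unit = $115.16 − $78.52 = $36.64.
Units = (FC + target) / CM = ($1,836,500 + $2,091,000) / $36.64 = 107,191.59, so 107,192 cartridges.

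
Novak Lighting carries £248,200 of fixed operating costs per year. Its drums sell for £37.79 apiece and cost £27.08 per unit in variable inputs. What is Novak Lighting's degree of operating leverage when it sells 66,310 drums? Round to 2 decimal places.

At 66,310 units, contribution = 66,310 × £10.71 = £710,180.10.
Operating income = contribution − fixed costs = £710,180.10 − £248,200 = £461,980.10.
DOL = contribution ÷ EBIT = £710,180.10 ÷ £461,980.10 = 1.5373.

1.54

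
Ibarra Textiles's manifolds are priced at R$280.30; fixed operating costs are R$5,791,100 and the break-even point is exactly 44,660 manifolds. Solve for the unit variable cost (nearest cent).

R$150.63

Contribution per unit must be FC / Q = R$5,791,100 / 44,660 = R$129.6708.
Hence VC = price − CM = R$280.30 − R$129.6708 = R$150.63.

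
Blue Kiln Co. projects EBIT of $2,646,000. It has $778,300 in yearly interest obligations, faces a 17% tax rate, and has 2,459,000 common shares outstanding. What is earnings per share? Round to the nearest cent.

Interest = $778,300.00, so EBT = $2,646,000 − $778,300.00 = $1,867,700.00.
After tax at 17%: net income = $1,867,700.00 × 0.83 = $1,550,191.00.
EPS = $1,550,191.00 ÷ 2,459,000 = $0.63.

$0.63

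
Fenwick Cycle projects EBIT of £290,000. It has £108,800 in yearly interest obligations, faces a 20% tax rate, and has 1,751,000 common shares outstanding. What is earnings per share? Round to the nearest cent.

£0.08

Interest = £108,800.00, so EBT = £290,000 − £108,800.00 = £181,200.00.
Net income = £181,200.00 × (1 − 0.20) = £144,960.00.
EPS = £144,960.00 ÷ 1,751,000 = £0.08.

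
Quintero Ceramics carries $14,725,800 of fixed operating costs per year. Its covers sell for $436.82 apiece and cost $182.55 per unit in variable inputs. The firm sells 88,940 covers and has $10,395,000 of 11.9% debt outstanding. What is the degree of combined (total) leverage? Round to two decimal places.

Contribution at this volume is 88,940 × $254.27 = $22,614,773.80.
EBIT = $22,614,773.80 − $14,725,800 = $7,888,973.80. Interest = $1,237,005.00.
DOL = $22,614,773.80 ÷ $7,888,973.80 = 2.8666; DFL = $7,888,973.80 ÷ $6,651,968.80 = 1.1860.
Combined leverage = 2.8666 × 1.1860 = 3.3998.

3.40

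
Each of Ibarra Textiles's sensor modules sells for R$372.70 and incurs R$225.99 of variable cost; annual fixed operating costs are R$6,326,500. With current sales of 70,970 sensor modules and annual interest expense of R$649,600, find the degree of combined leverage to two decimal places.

Contribution at this volume is 70,970 × R$146.71 = R$10,412,008.70.
EBIT = R$10,412,008.70 − R$6,326,500 = R$4,085,508.70. Interest = R$649,600.00, so EBIT − I = R$3,435,908.70.
DCL = contribution ÷ (EBIT − I) = R$10,412,008.70 ÷ R$3,435,908.70 = 3.0304.

3.03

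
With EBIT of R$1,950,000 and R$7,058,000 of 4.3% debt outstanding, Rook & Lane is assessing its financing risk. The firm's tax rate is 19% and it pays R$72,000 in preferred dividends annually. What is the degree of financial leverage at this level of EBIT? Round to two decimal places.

1.25

Annual interest charges come to R$303,494.00.
Pre-tax preferred-dividend burden = R$72,000 ÷ (1 − 0.19) = R$88,888.89.
DFL = EBIT ÷ [EBIT − I − D_p/(1−t)] = R$1,950,000 ÷ [R$1,950,000 − R$303,494.00 − R$88,888.89] = R$1,950,000 ÷ R$1,557,617.11 = 1.2519.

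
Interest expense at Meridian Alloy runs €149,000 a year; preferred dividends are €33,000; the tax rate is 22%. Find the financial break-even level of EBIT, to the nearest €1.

€191,308

Preferred dividends are paid after tax, so their pre-tax equivalent is €33,000 ÷ (1 − 0.22) = €42,307.69.
EPS = 0 when EBIT covers interest plus the pre-tax preferred burden: €149,000 + €42,307.69 = €191,307.69.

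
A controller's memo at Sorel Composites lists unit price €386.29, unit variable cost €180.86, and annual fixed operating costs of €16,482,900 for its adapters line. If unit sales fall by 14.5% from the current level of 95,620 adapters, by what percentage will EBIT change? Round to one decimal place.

Total contribution margin = 95,620 × €205.43 = €19,643,216.60.
Subtracting fixed costs: EBIT = €19,643,216.60 − €16,482,900 = €3,160,316.60.
DOL = contribution ÷ EBIT = €19,643,216.60 ÷ €3,160,316.60 = 6.2156.
%ΔEBIT = DOL × %ΔSales = 6.2156 × -14.5% = -90.1%.

-90.1%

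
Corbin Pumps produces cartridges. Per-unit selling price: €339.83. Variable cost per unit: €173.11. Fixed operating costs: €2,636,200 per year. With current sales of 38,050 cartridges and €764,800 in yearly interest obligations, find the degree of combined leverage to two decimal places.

2.16

Total contribution margin = 38,050 × €166.72 = €6,343,696.00.
Subtracting fixed costs: EBIT = €6,343,696.00 − €2,636,200 = €3,707,496.00. Interest = €764,800.00, so EBIT − I = €2,942,696.00.
DCL = contribution ÷ (EBIT − I) = €6,343,696.00 ÷ €2,942,696.00 = 2.1557.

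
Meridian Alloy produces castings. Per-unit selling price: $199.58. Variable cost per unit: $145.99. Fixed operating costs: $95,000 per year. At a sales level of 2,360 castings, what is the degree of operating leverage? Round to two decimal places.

At 2,360 units, contribution = 2,360 × $53.59 = $126,472.40.
Operating income = contribution − fixed costs = $126,472.40 − $95,000 = $31,472.40.
DOL = contribution ÷ EBIT = $126,472.40 ÷ $31,472.40 = 4.0185.

4.02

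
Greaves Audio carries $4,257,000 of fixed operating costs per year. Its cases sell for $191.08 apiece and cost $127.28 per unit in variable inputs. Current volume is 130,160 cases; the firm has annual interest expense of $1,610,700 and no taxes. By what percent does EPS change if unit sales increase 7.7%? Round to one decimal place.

+26.2%

Contribution at this volume is 130,160 × $63.80 = $8,304,208.00.
Subtracting fixed costs: EBIT = $8,304,208.00 − $4,257,000 = $4,047,208.00.
After interest of $1,610,700.00, pre-tax earnings = $2,436,508.00.
Degree of combined leverage = contribution ÷ (EBIT − I) = $8,304,208.00 ÷ $2,436,508.00 = 3.4082.
%ΔEPS = DCL × %ΔSales = 3.4082 × +7.7% = +26.2%.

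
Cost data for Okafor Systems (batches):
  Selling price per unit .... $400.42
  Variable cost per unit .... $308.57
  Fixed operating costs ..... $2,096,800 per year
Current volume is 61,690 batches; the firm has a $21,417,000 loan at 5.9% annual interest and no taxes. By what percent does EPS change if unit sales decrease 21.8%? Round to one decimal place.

At 61,690 units, contribution = 61,690 × $91.85 = $5,666,226.50.
Operating income = contribution − fixed costs = $5,666,226.50 − $2,096,800 = $3,569,426.50.
After interest of $1,263,603.00, pre-tax earnings = $2,305,823.50.
Degree of combined leverage = contribution ÷ (EBIT − I) = $5,666,226.50 ÷ $2,305,823.50 = 2.4574.
EPS therefore changes by 2.4574 × (-21.8%) = -53.6%.

-53.6%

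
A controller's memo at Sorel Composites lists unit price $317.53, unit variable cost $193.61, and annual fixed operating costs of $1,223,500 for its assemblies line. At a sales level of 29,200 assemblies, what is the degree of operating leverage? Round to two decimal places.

1.51

Contribution at this volume is 29,200 × $123.92 = $3,618,464.00.
EBIT = $3,618,464.00 − $1,223,500 = $2,394,964.00.
DOL = contribution ÷ EBIT = $3,618,464.00 ÷ $2,394,964.00 = 1.5109.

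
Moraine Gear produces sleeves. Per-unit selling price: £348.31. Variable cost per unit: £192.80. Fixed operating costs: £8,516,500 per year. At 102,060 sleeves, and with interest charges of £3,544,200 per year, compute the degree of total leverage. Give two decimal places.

4.16

Total contribution margin = 102,060 × £155.51 = £15,871,350.60.
EBIT = £15,871,350.60 − £8,516,500 = £7,354,850.60. Interest = £3,544,200.00, so EBIT − I = £3,810,650.60.
DCL = contribution ÷ (EBIT − I) = £15,871,350.60 ÷ £3,810,650.60 = 4.1650.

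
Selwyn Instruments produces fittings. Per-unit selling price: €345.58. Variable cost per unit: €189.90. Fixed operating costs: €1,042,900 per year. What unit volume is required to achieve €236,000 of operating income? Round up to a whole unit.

Contribution margin per unit = €345.58 − €189.90 = €155.68.
Required volume = (fixed costs + target profit) ÷ CM = (€1,042,900 + €236,000) ÷ €155.68 = 8,214.93, so 8,215 fittings.

8,215 fittings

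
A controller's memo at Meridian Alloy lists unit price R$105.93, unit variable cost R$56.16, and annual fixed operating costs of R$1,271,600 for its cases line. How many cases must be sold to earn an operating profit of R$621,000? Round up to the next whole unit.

Unit CM = price − variable cost = R$105.93 − R$56.16 = R$49.77.
Required volume = (fixed costs + target profit) ÷ CM = (R$1,271,600 + R$621,000) ÷ R$49.77 = 38,026.92, so 38,027 cases.

38,027 cases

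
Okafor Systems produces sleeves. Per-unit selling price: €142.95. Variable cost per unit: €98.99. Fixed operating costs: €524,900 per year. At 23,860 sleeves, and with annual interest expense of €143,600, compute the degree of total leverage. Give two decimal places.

2.76

At 23,860 units, contribution = 23,860 × €43.96 = €1,048,885.60.
EBIT = €1,048,885.60 − €524,900 = €523,985.60. Interest = €143,600.00, so EBIT − I = €380,385.60.
DCL = contribution ÷ (EBIT − I) = €1,048,885.60 ÷ €380,385.60 = 2.7574.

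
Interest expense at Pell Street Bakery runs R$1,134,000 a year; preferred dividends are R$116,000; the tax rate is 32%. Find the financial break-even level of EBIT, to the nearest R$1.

Preferred dividends are paid after tax, so their pre-tax equivalent is R$116,000 ÷ (1 − 0.32) = R$170,588.24.
Financial break-even EBIT = interest + D_p ÷ (1 − t) = R$1,134,000 + R$170,588.24 = R$1,304,588.24.

R$1,304,588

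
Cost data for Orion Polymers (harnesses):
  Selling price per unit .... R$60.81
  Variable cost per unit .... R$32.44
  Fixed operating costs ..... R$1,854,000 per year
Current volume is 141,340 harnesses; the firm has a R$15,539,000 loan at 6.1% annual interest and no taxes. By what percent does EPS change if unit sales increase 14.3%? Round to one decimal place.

+47.5%

Total contribution margin = 141,340 × R$28.37 = R$4,009,815.80.
Operating income = contribution − fixed costs = R$4,009,815.80 − R$1,854,000 = R$2,155,815.80.
Interest = R$947,879.00, so EBIT − I = R$1,207,936.80.
Degree of combined leverage = contribution ÷ (EBIT − I) = R$4,009,815.80 ÷ R$1,207,936.80 = 3.3196.
EPS therefore changes by 3.3196 × (+14.3%) = +47.5%.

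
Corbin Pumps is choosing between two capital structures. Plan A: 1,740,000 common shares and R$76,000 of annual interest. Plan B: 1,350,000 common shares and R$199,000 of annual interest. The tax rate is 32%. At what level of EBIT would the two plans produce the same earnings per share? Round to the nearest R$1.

At indifference, (EBIT − 76,000)(1 − t)/1,740,000 = (EBIT − 199,000)(1 − t)/1,350,000.
The (1 − t) factor cancels: (EBIT − 76,000) × 1,350,000 = (EBIT − 199,000) × 1,740,000.
EBIT × (1,740,000 − 1,350,000) = 199,000 × 1,740,000 − 76,000 × 1,350,000 = 243,660,000,000, so EBIT = 243,660,000,000 ÷ 390,000 = 624,769.23.

R$624,769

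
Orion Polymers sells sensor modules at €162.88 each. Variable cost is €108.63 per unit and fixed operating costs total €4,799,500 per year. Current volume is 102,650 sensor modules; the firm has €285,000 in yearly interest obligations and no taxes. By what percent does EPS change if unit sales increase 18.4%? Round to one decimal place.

+211.6%

Total contribution margin = 102,650 × €54.25 = €5,568,762.50.
EBIT = €5,568,762.50 − €4,799,500 = €769,262.50.
After interest of €285,000.00, pre-tax earnings = €484,262.50.
DCL = total CM / (EBIT − I) = €5,568,762.50 / €484,262.50 = 11.4995.
EPS therefore changes by 11.4995 × (+18.4%) = +211.6%.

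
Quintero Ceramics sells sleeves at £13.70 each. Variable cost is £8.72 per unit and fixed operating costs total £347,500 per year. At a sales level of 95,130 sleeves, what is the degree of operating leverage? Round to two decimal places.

Contribution at this volume is 95,130 × £4.98 = £473,747.40.
EBIT = £473,747.40 − £347,500 = £126,247.40.
So DOL = total CM / EBIT = £473,747.40 / £126,247.40 = 3.7525.

3.75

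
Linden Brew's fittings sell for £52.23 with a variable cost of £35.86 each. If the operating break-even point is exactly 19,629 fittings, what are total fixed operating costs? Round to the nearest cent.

£321,326.73

Contribution margin per unit = £52.23 − £35.86 = £16.37.
Since BE = FC / CM, FC = 19,629 × £16.37 = £321,326.73.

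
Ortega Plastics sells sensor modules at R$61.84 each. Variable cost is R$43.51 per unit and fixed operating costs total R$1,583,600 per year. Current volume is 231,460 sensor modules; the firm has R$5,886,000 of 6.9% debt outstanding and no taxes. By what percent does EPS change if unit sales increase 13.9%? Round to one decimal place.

Contribution at this volume is 231,460 × R$18.33 = R$4,242,661.80.
EBIT = R$4,242,661.80 − R$1,583,600 = R$2,659,061.80.
Interest = R$406,134.00, so EBIT − I = R$2,252,927.80.
DCL = total CM / (EBIT − I) = R$4,242,661.80 / R$2,252,927.80 = 1.8832.
EPS therefore changes by 1.8832 × (+13.9%) = +26.2%.

+26.2%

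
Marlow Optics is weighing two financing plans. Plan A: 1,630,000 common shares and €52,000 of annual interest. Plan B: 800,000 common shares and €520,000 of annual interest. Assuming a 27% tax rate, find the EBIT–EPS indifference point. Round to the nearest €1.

€971,084

At indifference, (EBIT − 52,000)(1 − t)/1,630,000 = (EBIT − 520,000)(1 − t)/800,000.
The (1 − t) factor cancels: (EBIT − 52,000) × 800,000 = (EBIT − 520,000) × 1,630,000.
Solving, EBIT = (520,000·1,630,000 − 52,000·800,000) / (1,630,000 − 800,000) = 806,000,000,000 / 830,000 = 971,084.34.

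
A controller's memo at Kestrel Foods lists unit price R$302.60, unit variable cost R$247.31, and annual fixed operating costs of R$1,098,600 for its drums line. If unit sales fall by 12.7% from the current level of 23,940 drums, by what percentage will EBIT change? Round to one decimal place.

Contribution at this volume is 23,940 × R$55.29 = R$1,323,642.60.
Subtracting fixed costs: EBIT = R$1,323,642.60 − R$1,098,600 = R$225,042.60.
DOL = contribution ÷ EBIT = R$1,323,642.60 ÷ R$225,042.60 = 5.8817.
Operating income changes by 5.8817 × -12.7% = -74.7%.

-74.7%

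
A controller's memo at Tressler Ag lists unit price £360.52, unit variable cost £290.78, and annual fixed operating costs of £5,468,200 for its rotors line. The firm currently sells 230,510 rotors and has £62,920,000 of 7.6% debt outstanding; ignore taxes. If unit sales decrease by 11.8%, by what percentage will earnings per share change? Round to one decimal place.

-32.6%

Total contribution margin = 230,510 × £69.74 = £16,075,767.40.
Subtracting fixed costs: EBIT = £16,075,767.40 − £5,468,200 = £10,607,567.40.
Interest = £4,781,920.00, so EBIT − I = £5,825,647.40.
Degree of combined leverage = contribution ÷ (EBIT − I) = £16,075,767.40 ÷ £5,825,647.40 = 2.7595.
EPS therefore changes by 2.7595 × (-11.8%) = -32.6%.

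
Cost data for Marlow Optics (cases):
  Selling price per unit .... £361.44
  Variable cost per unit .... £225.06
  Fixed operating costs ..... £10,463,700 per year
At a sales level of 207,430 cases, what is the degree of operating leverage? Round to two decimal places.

At 207,430 units, contribution = 207,430 × £136.38 = £28,289,303.40.
Operating income = contribution − fixed costs = £28,289,303.40 − £10,463,700 = £17,825,603.40.
Degree of operating leverage = £28,289,303.40 / £17,825,603.40 = 1.5870.

1.59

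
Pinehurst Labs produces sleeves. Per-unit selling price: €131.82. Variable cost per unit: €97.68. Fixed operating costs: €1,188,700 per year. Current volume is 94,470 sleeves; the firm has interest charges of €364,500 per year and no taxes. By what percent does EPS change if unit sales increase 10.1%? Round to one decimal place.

Contribution at this volume is 94,470 × €34.14 = €3,225,205.80.
EBIT = €3,225,205.80 − €1,188,700 = €2,036,505.80.
After interest of €364,500.00, pre-tax earnings = €1,672,005.80.
DCL = total CM / (EBIT − I) = €3,225,205.80 / €1,672,005.80 = 1.9289.
EPS therefore changes by 1.9289 × (+10.1%) = +19.5%.

+19.5%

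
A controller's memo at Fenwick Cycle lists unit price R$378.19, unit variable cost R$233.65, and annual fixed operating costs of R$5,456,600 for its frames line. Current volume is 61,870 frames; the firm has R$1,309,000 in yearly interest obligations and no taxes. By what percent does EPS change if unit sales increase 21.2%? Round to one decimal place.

+87.1%

At 61,870 units, contribution = 61,870 × R$144.54 = R$8,942,689.80.
Operating income = contribution − fixed costs = R$8,942,689.80 − R$5,456,600 = R$3,486,089.80.
Interest = R$1,309,000.00, so EBIT − I = R$2,177,089.80.
Degree of combined leverage = contribution ÷ (EBIT − I) = R$8,942,689.80 ÷ R$2,177,089.80 = 4.1076.
EPS therefore changes by 4.1076 × (+21.2%) = +87.1%.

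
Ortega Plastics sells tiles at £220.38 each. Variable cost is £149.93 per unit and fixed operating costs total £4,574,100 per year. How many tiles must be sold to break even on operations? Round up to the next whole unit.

Each unit contributes £220.38 − £149.93 = £70.45.
Units to break even: £4,574,100 ÷ £70.45 = 64,926.90, rounded up to 64,927.

64,927 tiles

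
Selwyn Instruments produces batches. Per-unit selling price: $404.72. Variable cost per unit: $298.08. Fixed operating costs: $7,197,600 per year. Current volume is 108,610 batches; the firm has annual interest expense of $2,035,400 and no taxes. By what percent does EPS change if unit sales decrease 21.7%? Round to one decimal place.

-107.0%

Total contribution margin = 108,610 × $106.64 = $11,582,170.40.
Subtracting fixed costs: EBIT = $11,582,170.40 − $7,197,600 = $4,384,570.40.
After interest of $2,035,400.00, pre-tax earnings = $2,349,170.40.
Degree of combined leverage = contribution ÷ (EBIT − I) = $11,582,170.40 ÷ $2,349,170.40 = 4.9303.
%ΔEPS = DCL × %ΔSales = 4.9303 × -21.7% = -107.0%.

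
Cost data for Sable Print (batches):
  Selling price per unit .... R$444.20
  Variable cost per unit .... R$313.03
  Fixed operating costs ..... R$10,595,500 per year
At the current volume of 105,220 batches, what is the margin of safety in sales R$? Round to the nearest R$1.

Each unit contributes R$444.20 − R$313.03 = R$131.17. Break-even units = R$10,595,500 ÷ R$131.17 = 80,776.85; break-even revenue = 80,776.85 × R$444.20 = R$35,881,078.75.
Actual sales revenue = 105,220 × R$444.20 = R$46,738,724.00.
Margin of safety = R$46,738,724.00 − R$35,881,078.75 = R$10,857,645.

R$10,857,645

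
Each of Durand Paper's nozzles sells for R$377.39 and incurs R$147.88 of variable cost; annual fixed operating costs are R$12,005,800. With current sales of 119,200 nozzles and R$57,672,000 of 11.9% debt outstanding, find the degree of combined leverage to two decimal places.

3.22

At 119,200 units, contribution = 119,200 × R$229.51 = R$27,357,592.00.
EBIT = R$27,357,592.00 − R$12,005,800 = R$15,351,792.00. Interest = R$6,862,968.00, so EBIT − I = R$8,488,824.00.
Degree of total leverage = total CM / (EBIT − interest) = R$27,357,592.00 / R$8,488,824.00 = 3.2228.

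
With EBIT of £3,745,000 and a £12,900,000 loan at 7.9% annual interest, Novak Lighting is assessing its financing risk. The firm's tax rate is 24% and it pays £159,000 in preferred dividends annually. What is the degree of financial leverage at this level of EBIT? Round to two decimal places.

Annual interest charges come to £1,019,100.00.
Pre-tax preferred-dividend burden = £159,000 ÷ (1 − 0.24) = £209,210.53.
DFL = EBIT ÷ [EBIT − I − D_p/(1−t)] = £3,745,000 ÷ [£3,745,000 − £1,019,100.00 − £209,210.53] = £3,745,000 ÷ £2,516,689.47 = 1.4881.

1.49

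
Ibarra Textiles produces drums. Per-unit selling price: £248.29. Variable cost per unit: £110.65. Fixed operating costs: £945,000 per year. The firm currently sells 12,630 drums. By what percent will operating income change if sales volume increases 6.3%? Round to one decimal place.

Total contribution margin = 12,630 × £137.64 = £1,738,393.20.
EBIT = £1,738,393.20 − £945,000 = £793,393.20.
DOL = contribution ÷ EBIT = £1,738,393.20 ÷ £793,393.20 = 2.1911.
%ΔEBIT = DOL × %ΔSales = 2.1911 × +6.3% = +13.8%.

+13.8%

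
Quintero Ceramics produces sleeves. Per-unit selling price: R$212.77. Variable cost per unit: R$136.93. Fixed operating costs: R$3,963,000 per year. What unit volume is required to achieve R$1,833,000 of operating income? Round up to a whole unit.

76,425 sleeves

Unit CM = price − variable cost = R$212.77 − R$136.93 = R$75.84.
Need Q such that Q × R$75.84 − R$3,963,000 = R$1,833,000, i.e. Q = R$5,796,000 / R$75.84 = 76,424.05 → 76,425.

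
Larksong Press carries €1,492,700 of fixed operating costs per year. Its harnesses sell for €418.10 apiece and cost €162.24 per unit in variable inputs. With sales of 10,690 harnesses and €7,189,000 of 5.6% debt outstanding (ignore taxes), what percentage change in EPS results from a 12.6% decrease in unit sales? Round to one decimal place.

At 10,690 units, contribution = 10,690 × €255.86 = €2,735,143.40.
EBIT = €2,735,143.40 − €1,492,700 = €1,242,443.40.
Interest = €402,584.00, so EBIT − I = €839,859.40.
DCL = total CM / (EBIT − I) = €2,735,143.40 / €839,859.40 = 3.2567.
%ΔEPS = DCL × %ΔSales = 3.2567 × -12.6% = -41.0%.

-41.0%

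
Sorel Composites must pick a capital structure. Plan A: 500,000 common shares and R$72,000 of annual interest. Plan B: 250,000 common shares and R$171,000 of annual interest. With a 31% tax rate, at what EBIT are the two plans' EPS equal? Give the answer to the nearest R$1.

R$270,000

At indifference, (EBIT − 72,000)(1 − t)/500,000 = (EBIT − 171,000)(1 − t)/250,000.
Cancelling (1 − t) and cross-multiplying: 250,000·(EBIT − 72,000) = 500,000·(EBIT − 171,000).
EBIT × (500,000 − 250,000) = 171,000 × 500,000 − 72,000 × 250,000 = 67,500,000,000, so EBIT = 67,500,000,000 ÷ 250,000 = 270,000.00.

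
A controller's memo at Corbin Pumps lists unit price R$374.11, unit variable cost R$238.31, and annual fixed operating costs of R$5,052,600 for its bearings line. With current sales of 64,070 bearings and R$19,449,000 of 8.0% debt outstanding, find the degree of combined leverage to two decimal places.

4.16

Total contribution margin = 64,070 × R$135.80 = R$8,700,706.00.
Operating income = contribution − fixed costs = R$8,700,706.00 − R$5,052,600 = R$3,648,106.00. Interest = R$1,555,920.00.
DOL = R$8,700,706.00 ÷ R$3,648,106.00 = 2.3850; DFL = R$3,648,106.00 ÷ R$2,092,186.00 = 1.7437.
Combined leverage = 2.3850 × 1.7437 = 4.1587.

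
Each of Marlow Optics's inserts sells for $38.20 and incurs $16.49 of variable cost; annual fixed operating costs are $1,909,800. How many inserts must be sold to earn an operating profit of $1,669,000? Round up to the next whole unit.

164,846 inserts

Each unit contributes $38.20 − $16.49 = $21.71.
Required volume = (fixed costs + target profit) ÷ CM = ($1,909,800 + $1,669,000) ÷ $21.71 = 164,845.69, so 164,846 inserts.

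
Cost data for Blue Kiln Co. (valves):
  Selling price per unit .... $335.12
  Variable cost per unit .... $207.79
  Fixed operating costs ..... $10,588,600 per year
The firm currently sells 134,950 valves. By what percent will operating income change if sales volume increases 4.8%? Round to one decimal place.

Total contribution margin = 134,950 × $127.33 = $17,183,183.50.
Subtracting fixed costs: EBIT = $17,183,183.50 − $10,588,600 = $6,594,583.50.
DOL = contribution ÷ EBIT = $17,183,183.50 ÷ $6,594,583.50 = 2.6057.
So EBIT moves 2.6057 × (+4.8%) = +12.5%.

+12.5%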